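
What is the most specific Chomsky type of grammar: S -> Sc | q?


Left-linear: every RHS is a terminal or one nonterminal followed by a terminal
Classification: Type 3 (Regular)


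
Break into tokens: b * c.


Scan left to right, longest-match per lexeme
Tokens: ID(b), OP(*), ID(c)


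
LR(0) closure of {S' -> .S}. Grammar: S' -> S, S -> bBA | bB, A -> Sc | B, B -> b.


Start: S' -> .S
For each item with dot before a nonterminal B, add B -> .γ for every B-production
Closure: [S' -> .S, S -> .bBA, S -> .bB]


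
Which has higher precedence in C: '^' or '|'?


'^' is bitwise XOR (level 4); '|' is bitwise OR (level 3)
Higher level binds tighter
'^' has higher precedence than '|'


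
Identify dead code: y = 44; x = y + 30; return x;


y is read by x's definition; x is returned
No dead code


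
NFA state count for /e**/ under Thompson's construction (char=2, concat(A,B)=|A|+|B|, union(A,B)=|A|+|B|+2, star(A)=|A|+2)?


Syntax tree has 1 char leaf(s), 0 union(s), 2 star(s)
chars contribute 1×2 = 2; each union adds +2; each star adds +2
Total: 2 + 0 + 4 = 6 states


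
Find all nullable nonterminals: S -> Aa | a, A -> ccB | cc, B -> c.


A nonterminal is nullable iff some alternative derives ε (directly, or every symbol in it is nullable)
Nullable: {}


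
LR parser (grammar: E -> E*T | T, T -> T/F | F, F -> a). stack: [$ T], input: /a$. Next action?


shift '/' to continue T -> T/F
Action: shift


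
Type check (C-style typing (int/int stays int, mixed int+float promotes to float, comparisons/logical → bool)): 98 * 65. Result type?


Operand types: int * int
Rule: mixed int/float promotes to float; int/int stays int
Result type: int


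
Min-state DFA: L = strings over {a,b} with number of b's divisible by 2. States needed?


Track (count of b) mod 2: states 0..1, accept at 0
Minimal DFA: 2 states


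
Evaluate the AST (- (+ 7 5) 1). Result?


Evaluate inner: (+ 7 5) = 12
Evaluate root: (- 12 1) = 11
Result: 11


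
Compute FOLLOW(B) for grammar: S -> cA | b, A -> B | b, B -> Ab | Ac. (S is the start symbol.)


$ ∈ FOLLOW(S). For each A -> αBβ: add FIRST(β)\{ε} to FOLLOW(B); if β nullable, add FOLLOW(A).
FOLLOW(B) = {$, b, c}


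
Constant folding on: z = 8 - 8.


8 - 8 = 0 at compile time
Optimized: z = 0


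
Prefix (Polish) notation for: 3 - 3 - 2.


left-to-right (same/higher precedence on left): tree is (- (- 3 3) 2)
Prefix: - - 3 3 2


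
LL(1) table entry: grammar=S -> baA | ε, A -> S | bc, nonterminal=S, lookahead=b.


For [S, b]: 'b' ∈ FIRST(baA)
Entry: S -> baA


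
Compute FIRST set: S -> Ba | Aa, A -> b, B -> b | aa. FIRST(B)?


Per alternative of B: FIRST(b) = {b}; FIRST(aa) = {a}
FIRST(B) = {a, b}


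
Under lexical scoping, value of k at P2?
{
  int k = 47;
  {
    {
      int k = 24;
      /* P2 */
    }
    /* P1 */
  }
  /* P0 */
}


k declared in the same block as P2
k = 24


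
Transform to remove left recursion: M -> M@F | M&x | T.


Left-recursive alternatives: M@F, M&x; non-recursive: T
Introduce M': M -> TM', M' -> @FM' | &xM' | ε


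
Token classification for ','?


Pattern: delimiter/punctuation
Type: PUNCTUATION


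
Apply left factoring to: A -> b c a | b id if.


Common prefix: 'b'
Factored: A -> b A', A' -> c a | id if


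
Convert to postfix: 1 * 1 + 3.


Left to right (same or higher precedence on left)
Postfix: 1 1 * 3 +


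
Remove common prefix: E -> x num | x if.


Common prefix: 'x'
Factored: E -> x E', E' -> num | if


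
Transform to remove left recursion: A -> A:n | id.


Left-recursive alternatives: A:n; non-recursive: id
Introduce A': A -> idA', A' -> :nA' | ε


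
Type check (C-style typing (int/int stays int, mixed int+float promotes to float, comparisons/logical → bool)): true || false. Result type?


Operand types: bool || bool
Rule: logical operators take bool operands and yield bool
Result type: bool


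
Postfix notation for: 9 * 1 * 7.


Left to right (same or higher precedence on left)
Postfix: 9 1 * 7 *


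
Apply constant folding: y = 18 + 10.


18 + 10 = 28 at compile time
Optimized: y = 28


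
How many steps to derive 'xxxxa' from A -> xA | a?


Derivation: A => xA => xxA => xxxA => xxxxA => xxxxa
Steps: 5


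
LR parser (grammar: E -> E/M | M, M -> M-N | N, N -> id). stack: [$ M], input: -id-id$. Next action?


shift '-' to continue M -> M-N
Action: shift


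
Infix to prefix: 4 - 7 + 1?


left-to-right (same/higher precedence on left): tree is (+ (- 4 7) 1)
Prefix: + - 4 7 1


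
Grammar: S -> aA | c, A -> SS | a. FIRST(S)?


Per alternative of S: FIRST(aA) = {a}; FIRST(c) = {c}
FIRST(S) = {a, c}


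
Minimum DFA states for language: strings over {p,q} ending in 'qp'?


Track the longest suffix of input matching a prefix of 'qp': 3 classes (prefixes of length 0..2)
Minimal DFA: 3 states


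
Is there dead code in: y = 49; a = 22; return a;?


y is assigned but never read
Dead: 'y = 49'


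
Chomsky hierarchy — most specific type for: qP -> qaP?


LHS has context (more than one symbol) and |LHS| ≤ |RHS|
Classification: Type 1 (Context-Sensitive)


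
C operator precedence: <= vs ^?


'<=' is relational (level 7); '^' is bitwise XOR (level 4)
Higher level binds tighter
'<=' has higher precedence than '^'


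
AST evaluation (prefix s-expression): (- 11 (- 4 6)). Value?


Evaluate inner: (- 4 6) = -2
Evaluate root: (- 11 -2) = 13
Result: 13


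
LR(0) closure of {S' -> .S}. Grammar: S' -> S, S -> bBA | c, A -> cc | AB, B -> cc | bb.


Start: S' -> .S
For each item with dot before a nonterminal B, add B -> .γ for every B-production
Closure: [S' -> .S, S -> .bBA, S -> .c]


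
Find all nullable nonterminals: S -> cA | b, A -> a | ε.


A nonterminal is nullable iff some alternative derives ε (directly, or every symbol in it is nullable)
Nullable: {A}


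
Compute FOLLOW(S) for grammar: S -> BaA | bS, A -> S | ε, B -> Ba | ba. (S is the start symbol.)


$ ∈ FOLLOW(S). For each A -> αBβ: add FIRST(β)\{ε} to FOLLOW(B); if β nullable, add FOLLOW(A).
FOLLOW(S) = {$}


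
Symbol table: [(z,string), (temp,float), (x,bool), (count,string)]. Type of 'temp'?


Lookup 'temp' → type float


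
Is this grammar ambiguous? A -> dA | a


right-linear, alternatives start with distinct terminals 'd' vs 'a': unique leftmost derivation
Unambiguous


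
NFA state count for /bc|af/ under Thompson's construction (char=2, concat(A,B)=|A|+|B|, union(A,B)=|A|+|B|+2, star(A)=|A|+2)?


Syntax tree has 4 char leaf(s), 1 union(s), 0 star(s)
chars contribute 4×2 = 8; each union adds +2; each star adds +2
Total: 8 + 2 + 0 = 10 states


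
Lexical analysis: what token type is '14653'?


Pattern: digits only
Type: INTEGER_LITERAL


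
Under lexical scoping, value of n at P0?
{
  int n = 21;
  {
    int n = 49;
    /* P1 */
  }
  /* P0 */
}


n declared in the same block as P0
n = 21


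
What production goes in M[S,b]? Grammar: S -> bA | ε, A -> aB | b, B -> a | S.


For [S, b]: 'b' ∈ FIRST(bA)
Entry: S -> bA


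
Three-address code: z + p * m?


Break into single-operator statements:
t1 = p * m
t2 = z + t1


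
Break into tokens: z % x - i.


Scan left to right, longest-match per lexeme
Tokens: ID(z), OP(%), ID(x), OP(-), ID(i)


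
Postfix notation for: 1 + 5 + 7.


Left to right (same or higher precedence on left)
Postfix: 1 5 + 7 +


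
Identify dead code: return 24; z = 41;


statement follows a return and is unreachable
Dead: 'z = 41'


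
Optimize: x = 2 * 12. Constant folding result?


2 * 12 = 24 at compile time
Optimized: x = 24


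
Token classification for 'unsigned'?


Pattern: reserved word
Type: KEYWORD


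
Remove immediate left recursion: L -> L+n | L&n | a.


Left-recursive alternatives: L+n, L&n; non-recursive: a
Introduce L': L -> aL', L' -> +nL' | &nL' | ε


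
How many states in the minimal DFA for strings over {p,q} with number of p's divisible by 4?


Track (count of p) mod 4: states 0..3, accept at 0
Minimal DFA: 4 states


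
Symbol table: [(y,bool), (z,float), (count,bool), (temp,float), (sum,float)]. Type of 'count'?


Lookup 'count' → type bool


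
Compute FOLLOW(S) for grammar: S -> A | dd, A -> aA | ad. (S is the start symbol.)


$ ∈ FOLLOW(S). For each A -> αBβ: add FIRST(β)\{ε} to FOLLOW(B); if β nullable, add FOLLOW(A).
FOLLOW(S) = {$}


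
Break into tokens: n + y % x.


Scan left to right, longest-match per lexeme
Tokens: ID(n), OP(+), ID(y), OP(%), ID(x)


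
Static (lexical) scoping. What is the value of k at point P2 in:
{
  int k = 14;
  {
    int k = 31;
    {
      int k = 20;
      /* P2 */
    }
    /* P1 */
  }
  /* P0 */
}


k declared in the same block as P2
k = 20


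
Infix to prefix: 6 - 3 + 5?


left-to-right (same/higher precedence on left): tree is (+ (- 6 3) 5)
Prefix: + - 6 3 5


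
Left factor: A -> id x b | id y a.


Common prefix: 'id'
Factored: A -> id A', A' -> x b | y a


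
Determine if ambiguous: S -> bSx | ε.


balanced b^n…x^n: each string has a unique parse
Unambiguous


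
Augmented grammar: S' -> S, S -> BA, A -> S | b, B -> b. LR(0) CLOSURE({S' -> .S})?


Start: S' -> .S
For each item with dot before a nonterminal B, add B -> .γ for every B-production
Closure: [S' -> .S, S -> .BA, B -> .b]


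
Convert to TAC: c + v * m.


Break into single-operator statements:
t1 = v * m
t2 = c + t1


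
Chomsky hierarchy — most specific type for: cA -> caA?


LHS has context (more than one symbol) and |LHS| ≤ |RHS|
Classification: Type 1 (Context-Sensitive)


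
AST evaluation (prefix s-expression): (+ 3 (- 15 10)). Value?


Evaluate inner: (- 15 10) = 5
Evaluate root: (+ 3 5) = 8
Result: 8


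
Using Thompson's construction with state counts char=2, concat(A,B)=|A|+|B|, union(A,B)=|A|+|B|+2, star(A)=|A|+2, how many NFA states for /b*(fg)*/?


Syntax tree has 3 char leaf(s), 0 union(s), 2 star(s)
chars contribute 3×2 = 6; each union adds +2; each star adds +2
Total: 6 + 0 + 4 = 10 states


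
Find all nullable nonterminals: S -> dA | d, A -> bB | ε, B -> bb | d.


A nonterminal is nullable iff some alternative derives ε (directly, or every symbol in it is nullable)
Nullable: {A}


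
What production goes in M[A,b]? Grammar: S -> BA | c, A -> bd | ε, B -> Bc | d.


For [A, b]: 'b' ∈ FIRST(bd)
Entry: A -> bd


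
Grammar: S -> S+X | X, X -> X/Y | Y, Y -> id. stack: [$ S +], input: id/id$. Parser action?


no handle ('S+' is not any RHS); shift 'id'
Action: shift


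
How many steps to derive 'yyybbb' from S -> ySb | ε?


Derivation: S => ySb => yySbb => yyySbbb => yyybbb
Steps: 4


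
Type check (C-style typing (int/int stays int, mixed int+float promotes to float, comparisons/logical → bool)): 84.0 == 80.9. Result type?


Operand types: float == float
Rule: comparison yields bool
Result type: bool


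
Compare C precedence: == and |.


'==' is equality (level 6); '|' is bitwise OR (level 3)
Higher level binds tighter
'==' has higher precedence than '|'


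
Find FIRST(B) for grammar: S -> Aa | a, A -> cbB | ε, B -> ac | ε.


Per alternative of B: FIRST(ac) = {a}; FIRST(ε) = {ε}
FIRST(B) = {a, ε}


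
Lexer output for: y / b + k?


Scan left to right, longest-match per lexeme
Tokens: ID(y), OP(/), ID(b), OP(+), ID(k)


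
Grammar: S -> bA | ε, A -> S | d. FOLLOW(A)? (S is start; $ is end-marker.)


$ ∈ FOLLOW(S). For each A -> αBβ: add FIRST(β)\{ε} to FOLLOW(B); if β nullable, add FOLLOW(A).
FOLLOW(A) = {$}


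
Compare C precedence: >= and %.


'%' is multiplicative (level 10); '>=' is relational (level 7)
Higher level binds tighter
'%' has higher precedence than '>='


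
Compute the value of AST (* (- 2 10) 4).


Evaluate inner: (- 2 10) = -8
Evaluate root: (* -8 4) = -32
Result: -32


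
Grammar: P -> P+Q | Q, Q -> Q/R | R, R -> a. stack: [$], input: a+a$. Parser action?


no handle on stack; shift 'a'
Action: shift


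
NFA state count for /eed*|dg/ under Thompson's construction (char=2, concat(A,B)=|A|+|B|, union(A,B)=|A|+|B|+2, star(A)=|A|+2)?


Syntax tree has 5 char leaf(s), 1 union(s), 1 star(s)
chars contribute 5×2 = 10; each union adds +2; each star adds +2
Total: 10 + 2 + 2 = 14 states


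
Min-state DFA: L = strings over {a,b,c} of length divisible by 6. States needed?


Track length mod 6: states 0..5, accept at 0
Minimal DFA: 6 states


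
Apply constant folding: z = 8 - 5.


8 - 5 = 3 at compile time
Optimized: z = 3


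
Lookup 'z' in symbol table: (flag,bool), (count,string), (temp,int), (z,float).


Lookup 'z' → type float


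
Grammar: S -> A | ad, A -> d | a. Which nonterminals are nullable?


A nonterminal is nullable iff some alternative derives ε (directly, or every symbol in it is nullable)
Nullable: {}


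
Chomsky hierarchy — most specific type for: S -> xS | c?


Right-linear: every RHS is a terminal or a terminal followed by one nonterminal
Classification: Type 3 (Regular)


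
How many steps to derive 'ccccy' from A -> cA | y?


Derivation: A => cA => ccA => cccA => ccccA => ccccy
Steps: 5


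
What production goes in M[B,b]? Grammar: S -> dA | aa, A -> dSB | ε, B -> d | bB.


For [B, b]: 'b' ∈ FIRST(bB)
Entry: B -> bB


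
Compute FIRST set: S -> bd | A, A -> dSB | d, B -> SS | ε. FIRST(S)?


Per alternative of S: FIRST(bd) = {b}; FIRST(A) = {d}
FIRST(S) = {b, d}


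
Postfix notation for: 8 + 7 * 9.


* has higher precedence, evaluate 7*9 first
Postfix: 8 7 9 * +


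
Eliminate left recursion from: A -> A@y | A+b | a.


Left-recursive alternatives: A@y, A+b; non-recursive: a
Introduce A': A -> aA', A' -> @yA' | +bA' | ε


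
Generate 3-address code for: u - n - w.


Break into single-operator statements:
t1 = u - n
t2 = t1 - w


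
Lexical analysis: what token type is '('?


Pattern: delimiter/punctuation
Type: PUNCTUATION


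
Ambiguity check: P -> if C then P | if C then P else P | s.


dangling else: 'if C then if C then s else s' parses two ways
Ambiguous


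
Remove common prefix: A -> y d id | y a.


Common prefix: 'y'
Factored: A -> y A', A' -> d id | a


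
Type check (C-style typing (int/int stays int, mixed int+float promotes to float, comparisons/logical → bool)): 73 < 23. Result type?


Operand types: int < int
Rule: comparison yields bool
Result type: bool


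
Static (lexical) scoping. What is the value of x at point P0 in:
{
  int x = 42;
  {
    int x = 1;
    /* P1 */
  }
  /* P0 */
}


x declared in the same block as P0
x = 42


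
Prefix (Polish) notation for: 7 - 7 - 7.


left-to-right (same/higher precedence on left): tree is (- (- 7 7) 7)
Prefix: - - 7 7 7


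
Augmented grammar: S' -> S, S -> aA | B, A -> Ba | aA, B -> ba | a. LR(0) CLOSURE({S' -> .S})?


Start: S' -> .S
For each item with dot before a nonterminal B, add B -> .γ for every B-production
Closure: [S' -> .S, S -> .aA, S -> .B, B -> .ba, B -> .a]


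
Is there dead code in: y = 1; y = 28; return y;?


first assignment to y is overwritten before any read
Dead: 'y = 1'


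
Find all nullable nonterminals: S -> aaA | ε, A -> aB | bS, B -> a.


A nonterminal is nullable iff some alternative derives ε (directly, or every symbol in it is nullable)
Nullable: {S}


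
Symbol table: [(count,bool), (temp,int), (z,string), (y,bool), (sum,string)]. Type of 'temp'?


Lookup 'temp' → type int


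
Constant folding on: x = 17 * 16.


17 * 16 = 272 at compile time
Optimized: x = 272


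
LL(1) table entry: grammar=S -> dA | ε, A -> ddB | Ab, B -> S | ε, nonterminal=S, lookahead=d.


For [S, d]: 'd' ∈ FIRST(dA)
Entry: S -> dA


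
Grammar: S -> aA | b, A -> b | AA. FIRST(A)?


Per alternative of A: FIRST(b) = {b}; FIRST(AA) = {b}
FIRST(A) = {b}


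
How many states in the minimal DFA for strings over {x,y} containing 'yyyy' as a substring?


KMP-style automaton: 4 progress states + 1 absorbing accept = 5
Minimal DFA: 5 states


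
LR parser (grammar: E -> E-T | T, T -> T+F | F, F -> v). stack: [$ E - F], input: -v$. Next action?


'F' (not preceded by T+) is the handle for T -> F
Action: reduce (T -> F)


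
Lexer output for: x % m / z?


Scan left to right, longest-match per lexeme
Tokens: ID(x), OP(%), ID(m), OP(/), ID(z)


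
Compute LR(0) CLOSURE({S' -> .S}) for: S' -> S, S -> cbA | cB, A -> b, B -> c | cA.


Start: S' -> .S
For each item with dot before a nonterminal B, add B -> .γ for every B-production
Closure: [S' -> .S, S -> .cbA, S -> .cB]


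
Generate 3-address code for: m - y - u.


Break into single-operator statements:
t1 = m - y
t2 = t1 - u


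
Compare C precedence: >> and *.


'*' is multiplicative (level 10); '>>' is shift (level 8)
Higher level binds tighter
'*' has higher precedence than '>>'


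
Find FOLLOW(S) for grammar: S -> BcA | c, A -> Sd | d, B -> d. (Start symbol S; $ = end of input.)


$ ∈ FOLLOW(S). For each A -> αBβ: add FIRST(β)\{ε} to FOLLOW(B); if β nullable, add FOLLOW(A).
FOLLOW(S) = {$, d}


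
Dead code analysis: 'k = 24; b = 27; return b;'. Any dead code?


k is assigned but never read
Dead: 'k = 24'


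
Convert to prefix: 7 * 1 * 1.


left-to-right (same/higher precedence on left): tree is (* (* 7 1) 1)
Prefix: * * 7 1 1


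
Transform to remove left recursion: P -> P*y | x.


Left-recursive alternatives: P*y; non-recursive: x
Introduce P': P -> xP', P' -> *yP' | ε


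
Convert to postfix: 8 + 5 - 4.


Left to right (same or higher precedence on left)
Postfix: 8 5 + 4 -


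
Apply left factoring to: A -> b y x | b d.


Common prefix: 'b'
Factored: A -> b A', A' -> y x | d


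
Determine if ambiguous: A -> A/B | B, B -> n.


precedence layered via separate nonterminal B: deterministic
Unambiguous


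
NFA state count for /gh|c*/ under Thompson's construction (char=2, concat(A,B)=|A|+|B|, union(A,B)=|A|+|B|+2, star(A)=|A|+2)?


Syntax tree has 3 char leaf(s), 1 union(s), 1 star(s)
chars contribute 3×2 = 6; each union adds +2; each star adds +2
Total: 6 + 2 + 2 = 10 states


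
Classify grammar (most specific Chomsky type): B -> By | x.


Left-linear: every RHS is a terminal or one nonterminal followed by a terminal
Classification: Type 3 (Regular)


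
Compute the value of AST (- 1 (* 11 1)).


Evaluate inner: (* 11 1) = 11
Evaluate root: (- 1 11) = -10
Result: -10


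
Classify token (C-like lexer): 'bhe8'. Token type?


Pattern: letter/underscore followed by alphanumerics, not a keyword
Type: IDENTIFIER


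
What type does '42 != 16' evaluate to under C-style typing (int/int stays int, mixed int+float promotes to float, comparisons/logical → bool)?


Operand types: int != int
Rule: comparison yields bool
Result type: bool


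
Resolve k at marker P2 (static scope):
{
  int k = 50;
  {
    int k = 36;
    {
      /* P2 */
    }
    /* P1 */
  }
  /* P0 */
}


P2's block does not declare k; resolves to the enclosing declaration at depth 1
k = 36


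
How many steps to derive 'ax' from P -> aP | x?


Derivation: P => aP => ax
Steps: 2


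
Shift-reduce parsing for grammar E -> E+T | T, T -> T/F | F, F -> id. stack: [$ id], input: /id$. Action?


'id' on top is the handle for F -> id
Action: reduce (F -> id)


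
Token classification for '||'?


Pattern: operator symbol
Type: OPERATOR


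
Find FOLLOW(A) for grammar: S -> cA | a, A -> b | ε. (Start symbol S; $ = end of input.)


$ ∈ FOLLOW(S). For each A -> αBβ: add FIRST(β)\{ε} to FOLLOW(B); if β nullable, add FOLLOW(A).
FOLLOW(A) = {$}


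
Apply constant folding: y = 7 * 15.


7 * 15 = 105 at compile time
Optimized: y = 105


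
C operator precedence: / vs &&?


'/' is multiplicative (level 10); '&&' is logical AND (level 2)
Higher level binds tighter
'/' has higher precedence than '&&'


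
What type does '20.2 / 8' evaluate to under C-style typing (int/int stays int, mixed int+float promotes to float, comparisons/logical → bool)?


Operand types: float / int
Rule: mixed int/float promotes to float; int/int stays int
Result type: float


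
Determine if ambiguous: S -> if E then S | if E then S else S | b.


dangling else: 'if E then if E then b else b' parses two ways
Ambiguous


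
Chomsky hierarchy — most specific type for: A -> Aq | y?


Left-linear: every RHS is a terminal or one nonterminal followed by a terminal
Classification: Type 3 (Regular)


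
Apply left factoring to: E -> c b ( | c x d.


Common prefix: 'c'
Factored: E -> c E', E' -> b ( | x d


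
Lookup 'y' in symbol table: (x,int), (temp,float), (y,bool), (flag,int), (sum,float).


Lookup 'y' → type bool


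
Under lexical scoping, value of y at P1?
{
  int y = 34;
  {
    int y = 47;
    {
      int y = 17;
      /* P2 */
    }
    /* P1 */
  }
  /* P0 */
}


y declared in the same block as P1
y = 47


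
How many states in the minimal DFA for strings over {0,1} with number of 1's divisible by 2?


Track (count of 1) mod 2: states 0..1, accept at 0
Minimal DFA: 2 states


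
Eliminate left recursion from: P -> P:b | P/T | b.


Left-recursive alternatives: P:b, P/T; non-recursive: b
Introduce P': P -> bP', P' -> :bP' | /TP' | ε


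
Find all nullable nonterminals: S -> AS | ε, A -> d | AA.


A nonterminal is nullable iff some alternative derives ε (directly, or every symbol in it is nullable)
Nullable: {S}


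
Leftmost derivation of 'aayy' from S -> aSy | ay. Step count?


Derivation: S => aSy => aayy
Steps: 2


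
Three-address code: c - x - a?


Break into single-operator statements:
t1 = c - x
t2 = t1 - a


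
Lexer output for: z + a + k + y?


Scan left to right, longest-match per lexeme
Tokens: ID(z), OP(+), ID(a), OP(+), ID(k), OP(+), ID(y)


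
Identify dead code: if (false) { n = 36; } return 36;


condition is constant false, so the whole block is unreachable
Dead: 'if (false) { n = 36; }'


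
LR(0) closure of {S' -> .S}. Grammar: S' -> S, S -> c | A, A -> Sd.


Start: S' -> .S
For each item with dot before a nonterminal B, add B -> .γ for every B-production
Closure: [S' -> .S, S -> .c, S -> .A, A -> .Sd]


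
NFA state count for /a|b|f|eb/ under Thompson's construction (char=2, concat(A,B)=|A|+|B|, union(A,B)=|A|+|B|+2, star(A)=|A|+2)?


Syntax tree has 5 char leaf(s), 3 union(s), 0 star(s)
chars contribute 5×2 = 10; each union adds +2; each star adds +2
Total: 10 + 6 + 0 = 16 states


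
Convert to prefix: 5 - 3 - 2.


left-to-right (same/higher precedence on left): tree is (- (- 5 3) 2)
Prefix: - - 5 3 2


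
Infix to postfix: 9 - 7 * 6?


* has higher precedence, evaluate 7*6 first
Postfix: 9 7 6 * -


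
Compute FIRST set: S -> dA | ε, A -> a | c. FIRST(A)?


Per alternative of A: FIRST(a) = {a}; FIRST(c) = {c}
FIRST(A) = {a, c}


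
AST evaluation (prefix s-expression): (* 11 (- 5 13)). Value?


Evaluate inner: (- 5 13) = -8
Evaluate root: (* 11 -8) = -88
Result: -88


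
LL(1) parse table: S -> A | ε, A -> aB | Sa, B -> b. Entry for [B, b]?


For [B, b]: 'b' ∈ FIRST(b)
Entry: B -> b


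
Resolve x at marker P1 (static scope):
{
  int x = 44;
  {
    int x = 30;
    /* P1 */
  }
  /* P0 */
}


x declared in the same block as P1
x = 30


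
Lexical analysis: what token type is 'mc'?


Pattern: letter/underscore followed by alphanumerics, not a keyword
Type: IDENTIFIER


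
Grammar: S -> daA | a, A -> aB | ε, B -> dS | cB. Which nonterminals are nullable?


A nonterminal is nullable iff some alternative derives ε (directly, or every symbol in it is nullable)
Nullable: {A}


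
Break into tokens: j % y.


Scan left to right, longest-match per lexeme
Tokens: ID(j), OP(%), ID(y)


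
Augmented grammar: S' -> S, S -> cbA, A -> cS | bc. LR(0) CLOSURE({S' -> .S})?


Start: S' -> .S
For each item with dot before a nonterminal B, add B -> .γ for every B-production
Closure: [S' -> .S, S -> .cbA]


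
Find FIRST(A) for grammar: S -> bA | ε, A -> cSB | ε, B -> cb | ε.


Per alternative of A: FIRST(cSB) = {c}; FIRST(ε) = {ε}
FIRST(A) = {c, ε}


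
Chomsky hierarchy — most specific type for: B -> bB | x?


Right-linear: every RHS is a terminal or a terminal followed by one nonterminal
Classification: Type 3 (Regular)


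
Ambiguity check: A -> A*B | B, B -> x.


precedence layered via separate nonterminal B: deterministic
Unambiguous


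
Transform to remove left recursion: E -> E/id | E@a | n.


Left-recursive alternatives: E/id, E@a; non-recursive: n
Introduce E': E -> nE', E' -> /idE' | @aE' | ε


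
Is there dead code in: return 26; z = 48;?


statement follows a return and is unreachable
Dead: 'z = 48'


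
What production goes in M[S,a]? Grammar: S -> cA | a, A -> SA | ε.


For [S, a]: 'a' ∈ FIRST(a)
Entry: S -> a


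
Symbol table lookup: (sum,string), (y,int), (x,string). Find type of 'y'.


Lookup 'y' → type int


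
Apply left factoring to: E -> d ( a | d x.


Common prefix: 'd'
Factored: E -> d E', E' -> ( a | x


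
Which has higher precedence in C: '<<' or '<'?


'<<' is shift (level 8); '<' is relational (level 7)
Higher level binds tighter
'<<' has higher precedence than '<'


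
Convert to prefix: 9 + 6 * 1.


'*' binds tighter: tree is (+ 9 (* 6 1))
Prefix: + 9 * 6 1


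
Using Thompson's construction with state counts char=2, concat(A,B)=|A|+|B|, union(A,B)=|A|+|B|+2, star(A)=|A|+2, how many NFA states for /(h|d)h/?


Syntax tree has 3 char leaf(s), 1 union(s), 0 star(s)
chars contribute 3×2 = 6; each union adds +2; each star adds +2
Total: 6 + 2 + 0 = 8 states


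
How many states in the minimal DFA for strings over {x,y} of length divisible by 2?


Track length mod 2: states 0..1, accept at 0
Minimal DFA: 2 states


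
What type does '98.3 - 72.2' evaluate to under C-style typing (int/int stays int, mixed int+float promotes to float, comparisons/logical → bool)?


Operand types: float - float
Rule: mixed int/float promotes to float; int/int stays int
Result type: float


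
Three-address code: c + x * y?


Break into single-operator statements:
t1 = x * y
t2 = c + t1


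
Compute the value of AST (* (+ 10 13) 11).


Evaluate inner: (+ 10 13) = 23
Evaluate root: (* 23 11) = 253
Result: 253


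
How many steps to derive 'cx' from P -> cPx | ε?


Derivation: P => cPx => cx
Steps: 2


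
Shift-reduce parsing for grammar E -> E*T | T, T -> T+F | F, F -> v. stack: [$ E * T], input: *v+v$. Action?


handle 'E*T' on top; lookahead ∈ FOLLOW(E) = {*, $}
Action: reduce (E -> E*T)


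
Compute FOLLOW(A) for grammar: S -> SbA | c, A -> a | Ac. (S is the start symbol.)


$ ∈ FOLLOW(S). For each A -> αBβ: add FIRST(β)\{ε} to FOLLOW(B); if β nullable, add FOLLOW(A).
FOLLOW(A) = {$, b, c}


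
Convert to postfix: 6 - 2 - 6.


Left to right (same or higher precedence on left)
Postfix: 6 2 - 6 -


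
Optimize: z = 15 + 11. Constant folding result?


15 + 11 = 26 at compile time
Optimized: z = 26


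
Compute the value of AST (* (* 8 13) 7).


Evaluate inner: (* 8 13) = 104
Evaluate root: (* 104 7) = 728
Result: 728


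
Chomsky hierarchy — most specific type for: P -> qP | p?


Right-linear: every RHS is a terminal or a terminal followed by one nonterminal
Classification: Type 3 (Regular)


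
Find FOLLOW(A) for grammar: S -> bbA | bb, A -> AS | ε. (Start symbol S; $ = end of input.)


$ ∈ FOLLOW(S). For each A -> αBβ: add FIRST(β)\{ε} to FOLLOW(B); if β nullable, add FOLLOW(A).
FOLLOW(A) = {$, b}


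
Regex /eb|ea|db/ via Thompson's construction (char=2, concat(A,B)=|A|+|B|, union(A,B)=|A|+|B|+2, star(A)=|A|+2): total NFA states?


Syntax tree has 6 char leaf(s), 2 union(s), 0 star(s)
chars contribute 6×2 = 12; each union adds +2; each star adds +2
Total: 12 + 4 + 0 = 16 states


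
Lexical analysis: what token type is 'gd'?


Pattern: letter/underscore followed by alphanumerics, not a keyword
Type: IDENTIFIER


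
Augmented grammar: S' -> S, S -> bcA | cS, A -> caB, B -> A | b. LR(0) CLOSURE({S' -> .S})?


Start: S' -> .S
For each item with dot before a nonterminal B, add B -> .γ for every B-production
Closure: [S' -> .S, S -> .bcA, S -> .cS]


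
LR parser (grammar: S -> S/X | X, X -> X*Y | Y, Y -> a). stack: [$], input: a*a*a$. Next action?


no handle on stack; shift 'a'
Action: shift


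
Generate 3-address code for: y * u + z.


Break into single-operator statements:
t1 = y * u
t2 = t1 + z


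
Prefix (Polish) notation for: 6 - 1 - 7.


left-to-right (same/higher precedence on left): tree is (- (- 6 1) 7)
Prefix: - - 6 1 7


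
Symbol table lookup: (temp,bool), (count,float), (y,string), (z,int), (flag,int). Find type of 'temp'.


Lookup 'temp' → type bool


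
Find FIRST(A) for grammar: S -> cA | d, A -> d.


Per alternative of A: FIRST(d) = {d}
FIRST(A) = {d}


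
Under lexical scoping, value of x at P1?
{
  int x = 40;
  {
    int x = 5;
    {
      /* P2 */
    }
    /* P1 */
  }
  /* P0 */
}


x declared in the same block as P1
x = 5


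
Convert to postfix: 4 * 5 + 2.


Left to right (same or higher precedence on left)
Postfix: 4 5 * 2 +


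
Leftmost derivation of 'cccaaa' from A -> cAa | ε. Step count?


Derivation: A => cAa => ccAaa => cccAaaa => cccaaa
Steps: 4


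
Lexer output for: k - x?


Scan left to right, longest-match per lexeme
Tokens: ID(k), OP(-), ID(x)


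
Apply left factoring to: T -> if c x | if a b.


Common prefix: 'if'
Factored: T -> if T', T' -> c x | a b


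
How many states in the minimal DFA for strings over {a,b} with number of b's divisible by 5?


Track (count of b) mod 5: states 0..4, accept at 0
Minimal DFA: 5 states


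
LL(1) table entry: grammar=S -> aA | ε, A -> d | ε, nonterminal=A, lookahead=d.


For [A, d]: 'd' ∈ FIRST(d)
Entry: A -> d


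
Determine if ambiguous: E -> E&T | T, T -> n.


precedence layered via separate nonterminal T: deterministic
Unambiguous


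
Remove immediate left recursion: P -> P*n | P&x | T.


Left-recursive alternatives: P*n, P&x; non-recursive: T
Introduce P': P -> TP', P' -> *nP' | &xP' | ε


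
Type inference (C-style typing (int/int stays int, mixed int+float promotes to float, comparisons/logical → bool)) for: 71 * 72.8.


Operand types: int * float
Rule: mixed int/float promotes to float; int/int stays int
Result type: float


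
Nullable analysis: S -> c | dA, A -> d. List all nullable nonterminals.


A nonterminal is nullable iff some alternative derives ε (directly, or every symbol in it is nullable)
Nullable: {}


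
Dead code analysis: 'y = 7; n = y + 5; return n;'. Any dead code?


y is read by n's definition; n is returned
No dead code


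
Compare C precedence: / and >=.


'/' is multiplicative (level 10); '>=' is relational (level 7)
Higher level binds tighter
'/' has higher precedence than '>='


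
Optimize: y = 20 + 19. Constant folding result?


20 + 19 = 39 at compile time
Optimized: y = 39


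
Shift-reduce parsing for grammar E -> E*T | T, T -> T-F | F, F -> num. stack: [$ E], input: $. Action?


start symbol E on stack, input exhausted
Action: accept


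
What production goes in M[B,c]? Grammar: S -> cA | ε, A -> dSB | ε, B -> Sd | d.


For [B, c]: 'c' ∈ FIRST(Sd)
Entry: B -> Sd


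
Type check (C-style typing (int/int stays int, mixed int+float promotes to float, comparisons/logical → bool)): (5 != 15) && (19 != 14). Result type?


Operand types: bool && bool
Rule: logical operators take bool operands and yield bool
Result type: bool


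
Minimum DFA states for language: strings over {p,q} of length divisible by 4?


Track length mod 4: states 0..3, accept at 0
Minimal DFA: 4 states


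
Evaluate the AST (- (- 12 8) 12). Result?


Evaluate inner: (- 12 8) = 4
Evaluate root: (- 4 12) = -8
Result: -8


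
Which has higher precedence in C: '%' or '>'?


'%' is multiplicative (level 10); '>' is relational (level 7)
Higher level binds tighter
'%' has higher precedence than '>'


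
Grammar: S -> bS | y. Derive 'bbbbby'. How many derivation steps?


Derivation: S => bS => bbS => bbbS => bbbbS => bbbbbS => bbbbby
Steps: 6


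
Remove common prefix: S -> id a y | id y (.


Common prefix: 'id'
Factored: S -> id S', S' -> a y | y (


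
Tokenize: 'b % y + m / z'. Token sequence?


Scan left to right, longest-match per lexeme
Tokens: ID(b), OP(%), ID(y), OP(+), ID(m), OP(/), ID(z)


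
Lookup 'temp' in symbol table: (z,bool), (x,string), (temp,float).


Lookup 'temp' → type float


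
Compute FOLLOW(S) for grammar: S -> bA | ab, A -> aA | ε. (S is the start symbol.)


$ ∈ FOLLOW(S). For each A -> αBβ: add FIRST(β)\{ε} to FOLLOW(B); if β nullable, add FOLLOW(A).
FOLLOW(S) = {$}


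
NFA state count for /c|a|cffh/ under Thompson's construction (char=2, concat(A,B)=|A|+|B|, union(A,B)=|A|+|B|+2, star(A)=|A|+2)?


Syntax tree has 6 char leaf(s), 2 union(s), 0 star(s)
chars contribute 6×2 = 12; each union adds +2; each star adds +2
Total: 12 + 4 + 0 = 16 states


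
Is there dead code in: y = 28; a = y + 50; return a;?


y is read by a's definition; a is returned
No dead code


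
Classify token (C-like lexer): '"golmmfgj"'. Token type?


Pattern: double-quoted sequence
Type: STRING_LITERAL


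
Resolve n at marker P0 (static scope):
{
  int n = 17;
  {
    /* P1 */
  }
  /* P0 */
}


n declared in the same block as P0
n = 17


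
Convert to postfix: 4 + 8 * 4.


* has higher precedence, evaluate 8*4 first
Postfix: 4 8 4 * +


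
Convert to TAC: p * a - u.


Break into single-operator statements:
t1 = p * a
t2 = t1 - u


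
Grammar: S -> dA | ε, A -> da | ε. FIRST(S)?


Per alternative of S: FIRST(dA) = {d}; FIRST(ε) = {ε}
FIRST(S) = {d, ε}


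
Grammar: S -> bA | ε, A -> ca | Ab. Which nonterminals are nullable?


A nonterminal is nullable iff some alternative derives ε (directly, or every symbol in it is nullable)
Nullable: {S}


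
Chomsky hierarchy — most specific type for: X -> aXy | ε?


Single nonterminal LHS, but a^n y^n is not regular
Classification: Type 2 (Context-Free)


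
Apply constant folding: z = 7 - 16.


7 - 16 = -9 at compile time
Optimized: z = -9


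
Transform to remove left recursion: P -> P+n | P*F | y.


Left-recursive alternatives: P+n, P*F; non-recursive: y
Introduce P': P -> yP', P' -> +nP' | *FP' | ε


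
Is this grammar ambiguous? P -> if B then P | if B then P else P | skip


dangling else: 'if B then if B then skip else skip' parses two ways
Ambiguous


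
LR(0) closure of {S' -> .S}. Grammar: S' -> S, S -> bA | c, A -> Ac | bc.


Start: S' -> .S
For each item with dot before a nonterminal B, add B -> .γ for every B-production
Closure: [S' -> .S, S -> .bA, S -> .c]


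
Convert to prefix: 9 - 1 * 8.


'*' binds tighter: tree is (- 9 (* 1 8))
Prefix: - 9 * 1 8


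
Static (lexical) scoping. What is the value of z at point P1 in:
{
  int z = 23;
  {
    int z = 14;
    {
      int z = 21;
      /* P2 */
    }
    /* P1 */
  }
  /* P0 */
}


z declared in the same block as P1
z = 14


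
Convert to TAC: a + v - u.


Break into single-operator statements:
t1 = a + v
t2 = t1 - u


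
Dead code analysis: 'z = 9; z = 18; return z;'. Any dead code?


first assignment to z is overwritten before any read
Dead: 'z = 9'


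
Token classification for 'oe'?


Pattern: letter/underscore followed by alphanumerics, not a keyword
Type: IDENTIFIER


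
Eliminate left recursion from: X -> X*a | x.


Left-recursive alternatives: X*a; non-recursive: x
Introduce X': X -> xX', X' -> *aX' | ε


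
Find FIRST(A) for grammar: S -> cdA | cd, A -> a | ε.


Per alternative of A: FIRST(a) = {a}; FIRST(ε) = {ε}
FIRST(A) = {a, ε}


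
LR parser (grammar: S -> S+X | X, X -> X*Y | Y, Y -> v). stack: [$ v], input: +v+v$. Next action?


'v' on top is the handle for Y -> v
Action: reduce (Y -> v)


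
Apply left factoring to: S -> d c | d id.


Common prefix: 'd'
Factored: S -> d S', S' -> c | id


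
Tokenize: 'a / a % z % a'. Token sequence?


Scan left to right, longest-match per lexeme
Tokens: ID(a), OP(/), ID(a), OP(%), ID(z), OP(%), ID(a)


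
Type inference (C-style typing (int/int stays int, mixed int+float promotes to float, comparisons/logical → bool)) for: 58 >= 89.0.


Operand types: int >= float
Rule: comparison yields bool
Result type: bool


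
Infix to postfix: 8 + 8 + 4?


Left to right (same or higher precedence on left)
Postfix: 8 8 + 4 +


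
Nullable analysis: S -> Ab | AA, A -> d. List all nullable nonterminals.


A nonterminal is nullable iff some alternative derives ε (directly, or every symbol in it is nullable)
Nullable: {}


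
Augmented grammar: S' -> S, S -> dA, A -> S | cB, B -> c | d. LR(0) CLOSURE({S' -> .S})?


Start: S' -> .S
For each item with dot before a nonterminal B, add B -> .γ for every B-production
Closure: [S' -> .S, S -> .dA]


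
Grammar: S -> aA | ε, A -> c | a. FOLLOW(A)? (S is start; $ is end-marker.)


$ ∈ FOLLOW(S). For each A -> αBβ: add FIRST(β)\{ε} to FOLLOW(B); if β nullable, add FOLLOW(A).
FOLLOW(A) = {$}


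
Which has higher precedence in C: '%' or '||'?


'%' is multiplicative (level 10); '||' is logical OR (level 1)
Higher level binds tighter
'%' has higher precedence than '||'


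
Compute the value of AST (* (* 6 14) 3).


Evaluate inner: (* 6 14) = 84
Evaluate root: (* 84 3) = 252
Result: 252


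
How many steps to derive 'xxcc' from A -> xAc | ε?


Derivation: A => xAc => xxAcc => xxcc
Steps: 3


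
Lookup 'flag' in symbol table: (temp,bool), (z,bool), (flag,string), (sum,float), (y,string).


Lookup 'flag' → type string


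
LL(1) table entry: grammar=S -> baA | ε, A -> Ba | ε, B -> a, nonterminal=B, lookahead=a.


For [B, a]: 'a' ∈ FIRST(a)
Entry: B -> a


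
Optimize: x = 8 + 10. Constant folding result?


8 + 10 = 18 at compile time
Optimized: x = 18


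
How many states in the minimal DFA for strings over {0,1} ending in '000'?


Track the longest suffix of input matching a prefix of '000': 4 classes (prefixes of length 0..3)
Minimal DFA: 4 states


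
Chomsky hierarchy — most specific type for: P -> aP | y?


Right-linear: every RHS is a terminal or a terminal followed by one nonterminal
Classification: Type 3 (Regular)


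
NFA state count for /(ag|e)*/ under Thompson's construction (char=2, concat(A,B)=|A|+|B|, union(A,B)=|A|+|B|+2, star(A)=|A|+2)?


Syntax tree has 3 char leaf(s), 1 union(s), 1 star(s)
chars contribute 3×2 = 6; each union adds +2; each star adds +2
Total: 6 + 2 + 2 = 10 states


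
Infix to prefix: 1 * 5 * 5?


left-to-right (same/higher precedence on left): tree is (* (* 1 5) 5)
Prefix: * * 1 5 5


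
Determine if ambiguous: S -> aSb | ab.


balanced a^n…b^n: each string has a unique parse
Unambiguous
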